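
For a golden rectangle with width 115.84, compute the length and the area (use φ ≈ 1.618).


φ = (1 + √5) / 2 ≈ 1.618
Length = width × φ = 115.84 × 1.618 = 187.42912
≈ 187.43
Area = width × length = 115.84 × 187.42912 = 21711.7892608 ≈ 21711.79
= Length: 187.43, Area: 21711.79

Length: 187.43, Area: 21711.79


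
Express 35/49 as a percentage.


Percentage = (part / whole) × 100
= (35 / 49) × 100
≈ 71.43%

71.43%


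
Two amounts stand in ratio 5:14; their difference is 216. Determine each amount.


Let A = 5k, B = 14k.
14k - 5k = 216
9k = 216 → k = 216/9 = 24
A = 5×24 = 120, B = 14×24 = 336
= A = 120, B = 336

A = 120, B = 336


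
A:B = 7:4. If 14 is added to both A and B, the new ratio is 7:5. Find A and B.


Let A = 7k, B = 4k.
(7k + 14) / (4k + 14) = 7/5
Cross-multiply: 5(7k + 14) = 7(4k + 14)
35k + 70 = 28k + 98
35k - 28k = 98 - 70
7k = 28
k = 28/7 = 4
A = 7×4 = 28, B = 4×4 = 16
= A = 28, B = 16

A = 28, B = 16


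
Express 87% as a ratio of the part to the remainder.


87% means 87 parts out of 100; remainder = 13
Part : remainder = 87:13
GCD = 1
= 87:13

87:13


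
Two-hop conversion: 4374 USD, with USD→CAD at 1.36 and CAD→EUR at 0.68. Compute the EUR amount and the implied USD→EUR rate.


Step 1: 4374 USD × 1.36 = 5948.64 CAD
Step 2: 5948.64 CAD × 0.68 = 4045.08 EUR
Implied rate USD→EUR = 1.36 × 0.68 = 0.9248
= 4045.08 EUR; implied rate 0.9248 EUR/USD

4045.08 EUR; implied rate 0.9248 EUR/USD


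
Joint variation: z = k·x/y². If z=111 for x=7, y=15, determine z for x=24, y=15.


z = k·x/y²
Solve for k using the known point: k = z·y²/x = 111×225/7 = 24975/7 ≈ 3567.8571
Now evaluate at x=24, y=15:
z = k × 24 / 225 = (24975 × 24) / (7 × 225) = 599400/1575
≈ 380.5714

380.5714


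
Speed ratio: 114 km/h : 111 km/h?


Ratio = 114:111
GCD = 3
Simplified = 38:37
Time ratio (same distance) = 37:38
Speed ratio = 38:37

38:37


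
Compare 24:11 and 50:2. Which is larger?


24/11 = 2.1818
50/2 = 25.0000
2.1818 < 25.0000, so 24:11 is less
= 50:2

50:2


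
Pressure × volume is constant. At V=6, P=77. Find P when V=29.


Inverse proportion: x × y = constant
k = 6 × 77 = 462
y₂ = k / 29 = 462 / 29
= 15.93

15.93


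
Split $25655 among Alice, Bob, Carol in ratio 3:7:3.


Total parts = 3 + 7 + 3 = 13
Alice: 25655 × 3/13 = 5920.38
Bob: 25655 × 7/13 = 13814.23
Carol: 25655 × 3/13 = 5920.38
= Alice: $5920.38, Bob: $13814.23, Carol: $5920.38

Alice: $5920.38, Bob: $13814.23, Carol: $5920.38


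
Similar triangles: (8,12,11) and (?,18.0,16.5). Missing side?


Scale factor = 18.0/12 = 1.5
Missing side = 8 × 1.5
= 12.0

12.0


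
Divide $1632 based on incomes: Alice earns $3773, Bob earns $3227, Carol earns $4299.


Total income = 3773 + 3227 + 4299 = $11299
Alice: $1632 × 3773/11299 = $544.96
Bob: $1632 × 3227/11299 = $466.10
Carol: $1632 × 4299/11299 = $620.94
= Alice: $544.96, Bob: $466.10, Carol: $620.94

Alice: $544.96, Bob: $466.10, Carol: $620.94


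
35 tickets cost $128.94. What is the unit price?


Unit rate = total / quantity
= 128.94 / 35
= $3.68 per unit

$3.68 per unit


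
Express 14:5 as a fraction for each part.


Total parts = 14 + 5 = 19
First part: 14/19 = 14/19
Second part: 5/19 = 5/19
= 14/19 and 5/19

14/19 and 5/19


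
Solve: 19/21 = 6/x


Cross multiply: 19 × x = 21 × 6
19x = 126
x = 126 / 19
= 6.63

6.63


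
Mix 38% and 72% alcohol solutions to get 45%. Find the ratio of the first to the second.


Let x parts of 38% mix with y parts of 72%.
38x + 72y = 45(x + y)
38x + 72y = 45x + 45y
x(38 - 45) = y(45 - 72)
x/y = (72 - 45)/(45 - 38) = 27/7
Simplify: 27:7
= 27:7

27:7


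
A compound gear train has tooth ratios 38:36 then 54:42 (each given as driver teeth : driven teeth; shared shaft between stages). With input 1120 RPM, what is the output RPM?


Stage 1: RPM_B = RPM_A × t_A/t_B = 1120 × 38/36 = 42560/36 ≈ 1182.22
B and C share a shaft → RPM_C = RPM_B
Stage 2: RPM_D = RPM_C × t_C/t_D = RPM_A × (t_A×t_C)/(t_B×t_D)
Overall ratio = (38×54)/(36×42) = 2052/1512
RPM_D = 1120 × 2052/1512 = 2298240/1512
= 1520.00 RPM

1520.00 RPM


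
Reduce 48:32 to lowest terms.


GCD(48, 32) = 16
48/16 : 32/16
= 3:2

3:2


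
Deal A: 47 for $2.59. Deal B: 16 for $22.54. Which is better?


Deal A: $2.59/47 = $0.0551/unit
Deal B: $22.54/16 = $1.4088/unit
A is cheaper per unit
= Deal A

Deal A


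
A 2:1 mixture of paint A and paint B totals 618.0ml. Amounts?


Total parts = 2 + 1 = 3
paint A: 618.0 × 2/3 = 412.0ml
paint B: 618.0 × 1/3 = 206.0ml
= 412.0ml and 206.0ml

412.0ml and 206.0ml


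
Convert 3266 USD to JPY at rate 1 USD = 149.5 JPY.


Amount × rate = 3266 × 149.5
= 488267.00 JPY

488267.00 JPY


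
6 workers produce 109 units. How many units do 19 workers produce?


Direct proportion: y/x = constant
k = 109/6 ≈ 18.1667
y₂ = k × 19 = 109 × 19 / 6 = 2071/6
≈ 345.17

345.17


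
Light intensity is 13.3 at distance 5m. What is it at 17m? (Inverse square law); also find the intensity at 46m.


I₁d₁² = I₂d₂²
I at 17m = 13.3 × (5/17)² = 13.3 × 25/289 = 332.5/289 ≈ 1.1505
I at 46m = 13.3 × (5/46)² = 13.3 × 25/2116 = 332.5/2116 ≈ 0.1571
= 1.1505 and 0.1571

1.1505 and 0.1571


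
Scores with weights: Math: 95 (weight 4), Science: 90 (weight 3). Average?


Numerator = 95×4 + 90×3
= 380 + 270
= 650
Total weight = 7
Weighted avg = 650/7
= 92.86

92.86


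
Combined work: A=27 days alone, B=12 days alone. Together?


Rate of A = 1/27 per day
Rate of B = 1/12 per day
Combined rate = 1/27 + 1/12 = 39/324 ≈ 0.1204 per day
Days = 1 / combined rate = 324/39
≈ 8.31 days

8.31 days


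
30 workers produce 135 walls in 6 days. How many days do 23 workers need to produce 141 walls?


Days ∝ work / workers, so d₂ = d₁ × (m₁/m₂) × (w₂/w₁)
Workers factor (inverse): 30/23 ≈ 1.3043
Work factor (direct): 141/135 ≈ 1.0444
d₂ = 6 × 30/23 × 141/135 = (6 × 30 × 141) / (23 × 135) = 25380/3105
≈ 8.17 days

8.17 days


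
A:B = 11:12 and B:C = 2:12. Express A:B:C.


Match B: multiply A:B by 2 → 22:24
Multiply B:C by 12 → 24:144
Combined: 22:24:144
GCD = 2
= 11:12:72

11:12:72


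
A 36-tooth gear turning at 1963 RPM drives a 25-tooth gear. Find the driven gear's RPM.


Gear ratio = 36:25 = 36:25
RPM_B = RPM_A × (teeth_A / teeth_B)
= 1963 × (36/25)
= 2826.7 RPM

2826.7 RPM


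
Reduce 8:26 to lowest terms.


GCD(8, 26) = 2
8/2 : 26/2
= 4:13

4:13


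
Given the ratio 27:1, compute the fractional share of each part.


Total parts = 27 + 1 = 28
First part: 27/28 = 27/28
Second part: 1/28 = 1/28
= 27/28 and 1/28

27/28 and 1/28


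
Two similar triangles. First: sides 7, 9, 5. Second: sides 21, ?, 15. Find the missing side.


Scale factor = 21/7 = 3
Missing side = 9 × 3
= 27.0

27.0


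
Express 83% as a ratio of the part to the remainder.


83% means 83 parts out of 100; remainder = 17
Part : remainder = 83:17
GCD = 1
= 83:17

83:17


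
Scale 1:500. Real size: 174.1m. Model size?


Model size = real / scale
= 174.1 / 500
= 0.3482 m

0.3482 m


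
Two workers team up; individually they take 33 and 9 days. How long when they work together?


Rate of A = 1/33 per day
Rate of B = 1/9 per day
Combined rate = 1/33 + 1/9 = 42/297 ≈ 0.1414 per day
Days = 1 / combined rate = 297/42
≈ 7.07 days

7.07 days


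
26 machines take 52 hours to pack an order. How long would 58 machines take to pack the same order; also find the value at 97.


Inverse proportion: x × y = constant
k = 26 × 52 = 1352
At x=58: k/58 = 23.31
At x=97: k/97 = 13.94
= 23.31 and 13.94

23.31 and 13.94


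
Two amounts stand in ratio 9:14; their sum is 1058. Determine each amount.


Let A = 9k, B = 14k.
9k + 14k = 1058
23k = 1058 → k = 1058/23 = 46
A = 9×46 = 414, B = 14×46 = 644
= A = 414, B = 644

A = 414, B = 644


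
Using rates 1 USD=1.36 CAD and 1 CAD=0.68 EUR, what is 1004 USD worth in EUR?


Step 1: 1004 USD × 1.36 = 1365.44 CAD
Step 2: 1365.44 CAD × 0.68 = 928.50 EUR
Implied rate USD→EUR = 1.36 × 0.68 = 0.9248
= 928.50 EUR

928.50 EUR


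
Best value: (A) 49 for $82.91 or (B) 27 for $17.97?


Deal A: $82.91/49 = $1.6920/unit
Deal B: $17.97/27 = $0.6656/unit
B is cheaper per unit
= Deal B

Deal B


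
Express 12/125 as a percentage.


Percentage = (part / whole) × 100
= (12 / 125) × 100
= 9.60%

9.60%


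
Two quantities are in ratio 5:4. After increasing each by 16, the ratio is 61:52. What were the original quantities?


Let A = 5k, B = 4k.
(5k + 16) / (4k + 16) = 61/52
Cross-multiply: 52(5k + 16) = 61(4k + 16)
260k + 832 = 244k + 976
260k - 244k = 976 - 832
16k = 144
k = 144/16 = 9
A = 5×9 = 45, B = 4×9 = 36
= A = 45, B = 36

A = 45, B = 36


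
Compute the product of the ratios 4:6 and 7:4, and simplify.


Compound ratio = (4×7) : (6×4)
= 28:24
GCD = 4
= 7:6

7:6


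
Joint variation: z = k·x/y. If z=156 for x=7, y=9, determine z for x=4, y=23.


z = k·x/y
Solve for k using the known point: k = z·y/x = 156×9/7 = 1404/7 ≈ 200.5714
Now evaluate at x=4, y=23:
z = k × 4 / 23 = (1404 × 4) / (7 × 23) = 5616/161
≈ 34.8820

34.8820


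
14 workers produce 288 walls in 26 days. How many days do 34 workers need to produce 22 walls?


Days ∝ work / workers, so d₂ = d₁ × (m₁/m₂) × (w₂/w₁)
Workers factor (inverse): 14/34 ≈ 0.4118
Work factor (direct): 22/288 ≈ 0.0764
d₂ = 26 × 14/34 × 22/288 = (26 × 14 × 22) / (34 × 288) = 8008/9792
≈ 0.82 days

0.82 days


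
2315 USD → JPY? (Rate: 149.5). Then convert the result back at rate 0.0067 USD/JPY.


Amount × rate = 2315 × 149.5 = 346092.50 JPY
Round-trip: 346092.50 × 0.0067 = 2318.82 USD
= 346092.50 JPY, then 2318.82 USD

346092.50 JPY, then 2318.82 USD


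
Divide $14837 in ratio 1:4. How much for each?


Total parts = 1 + 4 = 5
Part 1: 14837 × 1/5 = 2967.40
Part 2: 14837 × 4/5 = 11869.60
= Part 1: $2967.40, Part 2: $11869.60

Part 1: $2967.40, Part 2: $11869.60


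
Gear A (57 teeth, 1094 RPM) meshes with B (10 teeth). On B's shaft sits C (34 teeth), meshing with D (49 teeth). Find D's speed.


Stage 1: RPM_B = RPM_A × t_A/t_B = 1094 × 57/10 = 62358/10 = 6235.80
B and C share a shaft → RPM_C = RPM_B
Stage 2: RPM_D = RPM_C × t_C/t_D = RPM_A × (t_A×t_C)/(t_B×t_D)
Overall ratio = (57×34)/(10×49) = 1938/490
RPM_D = 1094 × 1938/490 = 2120172/490
≈ 4326.88 RPM

4326.88 RPM


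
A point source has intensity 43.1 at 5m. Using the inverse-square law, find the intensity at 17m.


I₁d₁² = I₂d₂²
I₂ = I₁ × (d₁/d₂)²
= 43.1 × (5/17)²
= 43.1 × 25/289
= 1077.5/289
≈ 3.7284

3.7284


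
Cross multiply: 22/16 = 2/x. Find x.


Cross multiply: 22 × x = 16 × 2
22x = 32
x = 32 / 22
= 1.45

1.45


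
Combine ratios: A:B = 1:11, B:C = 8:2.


Match B: multiply A:B by 8 → 8:88
Multiply B:C by 11 → 88:22
Combined: 8:88:22
GCD = 2
= 4:44:11

4:44:11


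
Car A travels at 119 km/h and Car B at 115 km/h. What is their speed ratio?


Ratio = 119:115
GCD = 1
Simplified = 119:115
Time ratio (same distance) = 115:119
Speed ratio = 119:115

119:115


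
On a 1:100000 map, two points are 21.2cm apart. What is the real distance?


Real distance = map distance × scale
= 21.2cm × 100000
= 2120000 cm = 21200.0 m
= 21.200 km

21.200 km


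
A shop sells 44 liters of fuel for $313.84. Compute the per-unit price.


Unit rate = total / quantity
= 313.84 / 44
= $7.13 per unit

$7.13 per unit


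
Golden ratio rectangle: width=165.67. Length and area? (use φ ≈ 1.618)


φ = (1 + √5) / 2 ≈ 1.618
Length = width × φ = 165.67 × 1.618 = 268.05406
≈ 268.05
Area = width × length = 165.67 × 268.05406 = 44408.5161202 ≈ 44408.52
= Length: 268.05, Area: 44408.52

Length: 268.05, Area: 44408.52


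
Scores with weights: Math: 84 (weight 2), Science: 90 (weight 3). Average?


Numerator = 84×2 + 90×3
= 168 + 270
= 438
Total weight = 5
Weighted avg = 438/5
= 87.60

87.60


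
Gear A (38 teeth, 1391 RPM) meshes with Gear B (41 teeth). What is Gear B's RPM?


Gear ratio = 38:41 = 38:41
RPM_B = RPM_A × (teeth_A / teeth_B)
= 1391 × (38/41)
= 1289.2 RPM

1289.2 RPM


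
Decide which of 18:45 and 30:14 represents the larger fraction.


18/45 = 0.4000
30/14 = 2.1429
0.4000 < 2.1429, so 18:45 is less
= 30:14

30:14


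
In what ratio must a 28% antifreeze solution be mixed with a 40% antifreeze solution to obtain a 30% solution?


Let x parts of 28% mix with y parts of 40%.
28x + 40y = 30(x + y)
28x + 40y = 30x + 30y
x(28 - 30) = y(30 - 40)
x/y = (40 - 30)/(30 - 28) = 10/2
Simplify: 5:1
= 5:1

5:1


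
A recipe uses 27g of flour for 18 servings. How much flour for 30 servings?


Direct proportion: y/x = constant
k = 27/18 = 1.5000
y₂ = k × 30 = 27 × 30 / 18 = 810/18
= 45.00

45.00


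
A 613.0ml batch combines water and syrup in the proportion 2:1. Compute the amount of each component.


Total parts = 2 + 1 = 3
water: 613.0 × 2/3 = 408.7ml
syrup: 613.0 × 1/3 = 204.3ml
= 408.7ml and 204.3ml

408.7ml and 204.3ml


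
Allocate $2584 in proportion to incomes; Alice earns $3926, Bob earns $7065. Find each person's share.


Total income = 3926 + 7065 = $10991
Alice: $2584 × 3926/10991 = $923.01
Bob: $2584 × 7065/10991 = $1660.99
= Alice: $923.01, Bob: $1660.99

Alice: $923.01, Bob: $1660.99


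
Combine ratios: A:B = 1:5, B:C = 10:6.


Match B: multiply A:B by 10 → 10:50
Multiply B:C by 5 → 50:30
Combined: 10:50:30
GCD = 10
= 1:5:3

1:5:3


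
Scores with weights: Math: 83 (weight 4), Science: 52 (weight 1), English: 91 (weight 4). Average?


Numerator = 83×4 + 52×1 + 91×4
= 332 + 52 + 364
= 748
Total weight = 9
Weighted avg = 748/9
= 83.11

83.11


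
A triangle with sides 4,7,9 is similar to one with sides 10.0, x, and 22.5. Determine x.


Scale factor = 10.0/4 = 2.5
Missing side = 7 × 2.5
= 17.5

17.5


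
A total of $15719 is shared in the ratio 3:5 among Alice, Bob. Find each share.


Total parts = 3 + 5 = 8
Alice: 15719 × 3/8 = 5894.63
Bob: 15719 × 5/8 = 9824.38
= Alice: $5894.63, Bob: $9824.38

Alice: $5894.63, Bob: $9824.38


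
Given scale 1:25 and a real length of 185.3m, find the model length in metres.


Model size = real / scale
= 185.3 / 25
= 7.4120 m

7.4120 m


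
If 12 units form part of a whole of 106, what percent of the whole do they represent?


Percentage = (part / whole) × 100
= (12 / 106) × 100
≈ 11.32%

11.32%


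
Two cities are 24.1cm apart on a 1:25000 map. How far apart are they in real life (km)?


Real distance = map distance × scale
= 24.1cm × 25000
= 602500 cm = 6025.0 m
= 6.025 km

6.025 km


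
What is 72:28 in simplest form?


GCD(72, 28) = 4
72/4 : 28/4
= 18:7

18:7


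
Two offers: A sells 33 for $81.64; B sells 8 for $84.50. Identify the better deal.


Deal A: $81.64/33 = $2.4739/unit
Deal B: $84.50/8 = $10.5625/unit
A is cheaper per unit
= Deal A

Deal A


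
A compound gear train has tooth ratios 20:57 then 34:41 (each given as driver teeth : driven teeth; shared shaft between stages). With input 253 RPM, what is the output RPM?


Stage 1: RPM_B = RPM_A × t_A/t_B = 253 × 20/57 = 5060/57 ≈ 88.77
B and C share a shaft → RPM_C = RPM_B
Stage 2: RPM_D = RPM_C × t_C/t_D = RPM_A × (t_A×t_C)/(t_B×t_D)
Overall ratio = (20×34)/(57×41) = 680/2337
RPM_D = 253 × 680/2337 = 172040/2337
≈ 73.62 RPM

73.62 RPM


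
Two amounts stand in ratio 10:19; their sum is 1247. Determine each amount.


Let A = 10k, B = 19k.
10k + 19k = 1247
29k = 1247 → k = 1247/29 = 43
A = 10×43 = 430, B = 19×43 = 817
= A = 430, B = 817

A = 430, B = 817


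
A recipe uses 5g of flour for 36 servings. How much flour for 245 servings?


Direct proportion: y/x = constant
k = 5/36 ≈ 0.1389
y₂ = k × 245 = 5 × 245 / 36 = 1225/36
≈ 34.03

34.03


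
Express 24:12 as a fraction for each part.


Total parts = 24 + 12 = 36
First part: 24/36 = 2/3
Second part: 12/36 = 1/3
= 2/3 and 1/3

2/3 and 1/3


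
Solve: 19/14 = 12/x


Cross multiply: 19 × x = 14 × 12
19x = 168
x = 168 / 19
= 8.84

8.84


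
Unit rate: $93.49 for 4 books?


Unit rate = total / quantity
= 93.49 / 4
= $23.37 per unit

$23.37 per unit


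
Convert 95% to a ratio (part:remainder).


95% means 95 parts out of 100; remainder = 5
Part : remainder = 95:5
GCD = 5
= 19:1

19:1


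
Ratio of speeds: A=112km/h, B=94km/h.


Ratio = 112:94
GCD = 2
Simplified = 56:47
Time ratio (same distance) = 47:56
Speed ratio = 56:47

56:47


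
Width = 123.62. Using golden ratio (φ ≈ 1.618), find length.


φ = (1 + √5) / 2 ≈ 1.618
Length = width × φ = 123.62 × 1.618 = 200.01716
≈ 200.02

200.02


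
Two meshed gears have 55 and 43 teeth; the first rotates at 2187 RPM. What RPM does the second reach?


Gear ratio = 55:43 = 55:43
RPM_B = RPM_A × (teeth_A / teeth_B)
= 2187 × (55/43)
= 2797.3 RPM

2797.3 RPM


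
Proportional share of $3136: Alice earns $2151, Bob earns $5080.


Total income = 2151 + 5080 = $7231
Alice: $3136 × 2151/7231 = $932.86
Bob: $3136 × 5080/7231 = $2203.14
= Alice: $932.86, Bob: $2203.14

Alice: $932.86, Bob: $2203.14


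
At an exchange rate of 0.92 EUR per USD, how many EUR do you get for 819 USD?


Amount × rate = 819 × 0.92
= 753.48 EUR

753.48 EUR


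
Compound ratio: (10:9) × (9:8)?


Compound ratio = (10×9) : (9×8)
= 90:72
GCD = 18
= 5:4

5:4


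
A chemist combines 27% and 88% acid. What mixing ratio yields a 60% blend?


Let x parts of 27% mix with y parts of 88%.
27x + 88y = 60(x + y)
27x + 88y = 60x + 60y
x(27 - 60) = y(60 - 88)
x/y = (88 - 60)/(60 - 27) = 28/33
Simplify: 28:33
= 28:33

28:33


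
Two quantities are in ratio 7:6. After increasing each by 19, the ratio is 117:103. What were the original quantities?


Let A = 7k, B = 6k.
(7k + 19) / (6k + 19) = 117/103
Cross-multiply: 103(7k + 19) = 117(6k + 19)
721k + 1957 = 702k + 2223
721k - 702k = 2223 - 1957
19k = 266
k = 266/19 = 14
A = 7×14 = 98, B = 6×14 = 84
= A = 98, B = 84

A = 98, B = 84


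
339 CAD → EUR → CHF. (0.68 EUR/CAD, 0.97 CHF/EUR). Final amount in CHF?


Step 1: 339 CAD × 0.68 = 230.52 EUR
Step 2: 230.52 EUR × 0.97 = 223.60 CHF
Implied rate CAD→CHF = 0.68 × 0.97 = 0.6596
= 223.60 CHF

223.60 CHF


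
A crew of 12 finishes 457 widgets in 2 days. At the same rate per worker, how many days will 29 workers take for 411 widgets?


Days ∝ work / workers, so d₂ = d₁ × (m₁/m₂) × (w₂/w₁)
Workers factor (inverse): 12/29 ≈ 0.4138
Work factor (direct): 411/457 ≈ 0.8993
d₂ = 2 × 12/29 × 411/457 = (2 × 12 × 411) / (29 × 457) = 9864/13253
≈ 0.74 days

0.74 days


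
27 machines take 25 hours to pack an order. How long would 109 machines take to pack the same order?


Inverse proportion: x × y = constant
k = 27 × 25 = 675
y₂ = k / 109 = 675 / 109
= 6.19

6.19


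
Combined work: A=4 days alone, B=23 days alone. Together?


Rate of A = 1/4 per day
Rate of B = 1/23 per day
Combined rate = 1/4 + 1/23 = 27/92 ≈ 0.2935 per day
Days = 1 / combined rate = 92/27
≈ 3.41 days

3.41 days


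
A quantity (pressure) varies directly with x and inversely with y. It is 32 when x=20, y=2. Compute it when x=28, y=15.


z = k·x/y
Solve for k using the known point: k = z·y/x = 32×2/20 = 64/20 = 3.2000
Now evaluate at x=28, y=15:
z = k × 28 / 15 = (64 × 28) / (20 × 15) = 1792/300
≈ 5.9733

5.9733


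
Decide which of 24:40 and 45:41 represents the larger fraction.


24/40 = 0.6000
45/41 = 1.0976
0.6000 < 1.0976, so 24:40 is less
= 45:41

45:41


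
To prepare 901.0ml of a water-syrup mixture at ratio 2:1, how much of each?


Total parts = 2 + 1 = 3
water: 901.0 × 2/3 = 600.7ml
syrup: 901.0 × 1/3 = 300.3ml
= 600.7ml and 300.3ml

600.7ml and 300.3ml


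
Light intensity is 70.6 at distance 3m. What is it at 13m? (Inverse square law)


I₁d₁² = I₂d₂²
I₂ = I₁ × (d₁/d₂)²
= 70.6 × (3/13)²
= 70.6 × 9/169
= 635.4/169
≈ 3.7598

3.7598


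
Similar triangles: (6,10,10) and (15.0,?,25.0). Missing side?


Scale factor = 15.0/6 = 2.5
Missing side = 10 × 2.5
= 25.0

25.0


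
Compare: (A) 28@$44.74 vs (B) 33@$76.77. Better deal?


Deal A: $44.74/28 = $1.5979/unit
Deal B: $76.77/33 = $2.3264/unit
A is cheaper per unit
= Deal A

Deal A


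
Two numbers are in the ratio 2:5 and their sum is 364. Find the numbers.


Let A = 2k, B = 5k.
2k + 5k = 364
7k = 364 → k = 364/7 = 52
A = 2×52 = 104, B = 5×52 = 260
= A = 104, B = 260

A = 104, B = 260


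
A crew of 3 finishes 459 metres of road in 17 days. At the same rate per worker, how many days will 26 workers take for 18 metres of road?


Days ∝ work / workers, so d₂ = d₁ × (m₁/m₂) × (w₂/w₁)
Workers factor (inverse): 3/26 ≈ 0.1154
Work factor (direct): 18/459 ≈ 0.0392
d₂ = 17 × 3/26 × 18/459 = (17 × 3 × 18) / (26 × 459) = 918/11934
≈ 0.08 days

0.08 days


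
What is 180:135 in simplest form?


GCD(180, 135) = 45
180/45 : 135/45
= 4:3

4:3


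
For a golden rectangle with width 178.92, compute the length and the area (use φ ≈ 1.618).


φ = (1 + √5) / 2 ≈ 1.618
Length = width × φ = 178.92 × 1.618 = 289.49256
≈ 289.49
Area = width × length = 178.92 × 289.49256 = 51796.0088352 ≈ 51796.01
= Length: 289.49, Area: 51796.01

Length: 289.49, Area: 51796.01


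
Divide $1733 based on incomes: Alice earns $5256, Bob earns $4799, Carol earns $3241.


Total income = 5256 + 4799 + 3241 = $13296
Alice: $1733 × 5256/13296 = $685.07
Bob: $1733 × 4799/13296 = $625.50
Carol: $1733 × 3241/13296 = $422.43
= Alice: $685.07, Bob: $625.50, Carol: $422.43

Alice: $685.07, Bob: $625.50, Carol: $422.43


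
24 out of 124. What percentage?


Percentage = (part / whole) × 100
= (24 / 124) × 100
≈ 19.35%

19.35%


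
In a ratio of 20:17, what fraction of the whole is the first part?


Total parts = 20 + 17 = 37
First part: 20/37 = 20/37
= 20/37

20/37


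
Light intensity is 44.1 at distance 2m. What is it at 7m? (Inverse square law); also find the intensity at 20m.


I₁d₁² = I₂d₂²
I at 7m = 44.1 × (2/7)² = 44.1 × 4/49 = 176.4/49 = 3.6000
I at 20m = 44.1 × (2/20)² = 44.1 × 4/400 = 176.4/400 = 0.4410
= 3.6000 and 0.4410

3.6000 and 0.4410


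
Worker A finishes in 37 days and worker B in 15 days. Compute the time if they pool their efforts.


Rate of A = 1/37 per day
Rate of B = 1/15 per day
Combined rate = 1/37 + 1/15 = 52/555 ≈ 0.0937 per day
Days = 1 / combined rate = 555/52
≈ 10.67 days

10.67 days


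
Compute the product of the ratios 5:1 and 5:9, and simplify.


Compound ratio = (5×5) : (1×9)
= 25:9
GCD = 1
= 25:9

25:9


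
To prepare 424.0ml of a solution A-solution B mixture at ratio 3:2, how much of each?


Total parts = 3 + 2 = 5
solution A: 424.0 × 3/5 = 254.4ml
solution B: 424.0 × 2/5 = 169.6ml
= 254.4ml and 169.6ml

254.4ml and 169.6ml


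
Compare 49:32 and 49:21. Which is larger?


49/32 = 1.5312
49/21 = 2.3333
1.5312 < 2.3333, so 49:32 is less
= 49:21

49:21


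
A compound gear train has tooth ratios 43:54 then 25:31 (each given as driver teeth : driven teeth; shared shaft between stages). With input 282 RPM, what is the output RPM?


Stage 1: RPM_B = RPM_A × t_A/t_B = 282 × 43/54 = 12126/54 ≈ 224.56
B and C share a shaft → RPM_C = RPM_B
Stage 2: RPM_D = RPM_C × t_C/t_D = RPM_A × (t_A×t_C)/(t_B×t_D)
Overall ratio = (43×25)/(54×31) = 1075/1674
RPM_D = 282 × 1075/1674 = 303150/1674
≈ 181.09 RPM

181.09 RPM


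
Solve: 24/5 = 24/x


Cross multiply: 24 × x = 5 × 24
24x = 120
x = 120 / 24
= 5.00

5.00


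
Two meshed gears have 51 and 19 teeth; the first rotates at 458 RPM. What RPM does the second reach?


Gear ratio = 51:19 = 51:19
RPM_B = RPM_A × (teeth_A / teeth_B)
= 458 × (51/19)
= 1229.4 RPM

1229.4 RPM


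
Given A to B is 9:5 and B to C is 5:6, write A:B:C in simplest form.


Match B: multiply A:B by 5 → 45:25
Multiply B:C by 5 → 25:30
Combined: 45:25:30
GCD = 5
= 9:5:6

9:5:6


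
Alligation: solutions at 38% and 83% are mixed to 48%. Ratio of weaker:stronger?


Let x parts of 38% mix with y parts of 83%.
38x + 83y = 48(x + y)
38x + 83y = 48x + 48y
x(38 - 48) = y(48 - 83)
x/y = (83 - 48)/(48 - 38) = 35/10
Simplify: 7:2
= 7:2

7:2


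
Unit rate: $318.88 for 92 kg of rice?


Unit rate = total / quantity
= 318.88 / 92
= $3.47 per unit

$3.47 per unit


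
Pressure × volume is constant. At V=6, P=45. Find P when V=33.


Inverse proportion: x × y = constant
k = 6 × 45 = 270
y₂ = k / 33 = 270 / 33
= 8.18

8.18


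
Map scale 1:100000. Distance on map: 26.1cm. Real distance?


Real distance = map distance × scale
= 26.1cm × 100000
= 2610000 cm = 26100.0 m
= 26.100 km

26.100 km


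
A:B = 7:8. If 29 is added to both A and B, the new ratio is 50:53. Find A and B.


Let A = 7k, B = 8k.
(7k + 29) / (8k + 29) = 50/53
Cross-multiply: 53(7k + 29) = 50(8k + 29)
371k + 1537 = 400k + 1450
371k - 400k = 1450 - 1537
-29k = -87
k = -87/-29 = 3
A = 7×3 = 21, B = 8×3 = 24
= A = 21, B = 24

A = 21, B = 24


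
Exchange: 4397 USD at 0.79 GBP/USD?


Amount × rate = 4397 × 0.79
= 3473.63 GBP

3473.63 GBP


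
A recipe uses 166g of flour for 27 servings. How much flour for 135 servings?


Direct proportion: y/x = constant
k = 166/27 ≈ 6.1481
y₂ = k × 135 = 166 × 135 / 27 = 22410/27
= 830.00

830.00


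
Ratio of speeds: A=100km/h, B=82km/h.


Ratio = 100:82
GCD = 2
Simplified = 50:41
Time ratio (same distance) = 41:50
Speed ratio = 50:41

50:41


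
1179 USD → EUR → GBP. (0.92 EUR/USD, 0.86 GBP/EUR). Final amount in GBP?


Step 1: 1179 USD × 0.92 = 1084.68 EUR
Step 2: 1084.68 EUR × 0.86 = 932.82 GBP
Implied rate USD→GBP = 0.92 × 0.86 = 0.7912
= 932.82 GBP

932.82 GBP


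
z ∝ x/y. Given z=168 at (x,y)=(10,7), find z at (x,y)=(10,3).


z = k·x/y
Solve for k using the known point: k = z·y/x = 168×7/10 = 1176/10 = 117.6000
Now evaluate at x=10, y=3:
z = k × 10 / 3 = (1176 × 10) / (10 × 3) = 11760/30
= 392.0000

392.0000


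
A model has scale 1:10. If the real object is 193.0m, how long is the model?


Model size = real / scale
= 193.0 / 10
= 19.3000 m

19.3000 m


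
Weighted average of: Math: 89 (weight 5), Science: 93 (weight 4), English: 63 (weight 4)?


Numerator = 89×5 + 93×4 + 63×4
= 445 + 372 + 252
= 1069
Total weight = 13
Weighted avg = 1069/13
= 82.23

82.23


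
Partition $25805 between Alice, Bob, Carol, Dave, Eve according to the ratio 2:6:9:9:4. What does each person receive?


Total parts = 2 + 6 + 9 + 9 + 4 = 30
Alice: 25805 × 2/30 = 1720.33
Bob: 25805 × 6/30 = 5161.00
Carol: 25805 × 9/30 = 7741.50
Dave: 25805 × 9/30 = 7741.50
Eve: 25805 × 4/30 = 3440.67
= Alice: $1720.33, Bob: $5161.00, Carol: $7741.50, Dave: $7741.50, Eve: $3440.67

Alice: $1720.33, Bob: $5161.00, Carol: $7741.50, Dave: $7741.50, Eve: $3440.67


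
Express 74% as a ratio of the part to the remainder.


74% means 74 parts out of 100; remainder = 26
Part : remainder = 74:26
GCD = 2
= 37:13

37:13


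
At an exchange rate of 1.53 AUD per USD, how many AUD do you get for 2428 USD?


Amount × rate = 2428 × 1.53
= 3714.84 AUD

3714.84 AUD


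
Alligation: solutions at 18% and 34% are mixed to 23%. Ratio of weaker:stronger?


Let x parts of 18% mix with y parts of 34%.
18x + 34y = 23(x + y)
18x + 34y = 23x + 23y
x(18 - 23) = y(23 - 34)
x/y = (34 - 23)/(23 - 18) = 11/5
Simplify: 11:5
= 11:5

11:5


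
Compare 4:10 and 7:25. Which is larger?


4/10 = 0.4000
7/25 = 0.2800
0.4000 > 0.2800, so 4:10 is greater
= 4:10

4:10


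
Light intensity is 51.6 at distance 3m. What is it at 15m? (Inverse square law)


I₁d₁² = I₂d₂²
I₂ = I₁ × (d₁/d₂)²
= 51.6 × (3/15)²
= 51.6 × 9/225
= 464.4/225
= 2.0640

2.0640


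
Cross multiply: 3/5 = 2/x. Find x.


Cross multiply: 3 × x = 5 × 2
3x = 10
x = 10 / 3
= 3.33

3.33


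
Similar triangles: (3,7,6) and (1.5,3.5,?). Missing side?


Scale factor = 1.5/3 = 0.5
Missing side = 6 × 0.5
= 3.0

3.0


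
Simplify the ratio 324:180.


GCD(324, 180) = 36
324/36 : 180/36
= 9:5

9:5


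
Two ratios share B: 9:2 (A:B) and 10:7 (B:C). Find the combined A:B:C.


Match B: multiply A:B by 10 → 90:20
Multiply B:C by 2 → 20:14
Combined: 90:20:14
GCD = 2
= 45:10:7

45:10:7


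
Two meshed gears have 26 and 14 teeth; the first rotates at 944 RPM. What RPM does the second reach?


Gear ratio = 26:14 = 13:7
RPM_B = RPM_A × (teeth_A / teeth_B)
= 944 × (26/14)
= 1753.1 RPM

1753.1 RPM


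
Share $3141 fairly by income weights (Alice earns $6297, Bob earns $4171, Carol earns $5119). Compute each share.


Total income = 6297 + 4171 + 5119 = $15587
Alice: $3141 × 6297/15587 = $1268.93
Bob: $3141 × 4171/15587 = $840.52
Carol: $3141 × 5119/15587 = $1031.55
= Alice: $1268.93, Bob: $840.52, Carol: $1031.55

Alice: $1268.93, Bob: $840.52, Carol: $1031.55


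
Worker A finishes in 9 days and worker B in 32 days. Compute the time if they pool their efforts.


Rate of A = 1/9 per day
Rate of B = 1/32 per day
Combined rate = 1/9 + 1/32 = 41/288 ≈ 0.1424 per day
Days = 1 / combined rate = 288/41
≈ 7.02 days

7.02 days


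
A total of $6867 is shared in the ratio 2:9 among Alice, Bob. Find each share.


Total parts = 2 + 9 = 11
Alice: 6867 × 2/11 = 1248.55
Bob: 6867 × 9/11 = 5618.45
= Alice: $1248.55, Bob: $5618.45

Alice: $1248.55, Bob: $5618.45


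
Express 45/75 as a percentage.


Percentage = (part / whole) × 100
= (45 / 75) × 100
= 60.00%

60.00%


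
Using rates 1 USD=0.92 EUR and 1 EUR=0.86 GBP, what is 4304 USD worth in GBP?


Step 1: 4304 USD × 0.92 = 3959.68 EUR
Step 2: 3959.68 EUR × 0.86 = 3405.32 GBP
Implied rate USD→GBP = 0.92 × 0.86 = 0.7912
= 3405.32 GBP

3405.32 GBP


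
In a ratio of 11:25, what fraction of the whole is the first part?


Total parts = 11 + 25 = 36
First part: 11/36 = 11/36
= 11/36

11/36


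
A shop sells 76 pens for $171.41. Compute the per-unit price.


Unit rate = total / quantity
= 171.41 / 76
= $2.26 per unit

$2.26 per unit


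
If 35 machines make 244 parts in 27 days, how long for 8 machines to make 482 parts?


Days ∝ work / workers, so d₂ = d₁ × (m₁/m₂) × (w₂/w₁)
Workers factor (inverse): 35/8 = 4.3750
Work factor (direct): 482/244 ≈ 1.9754
d₂ = 27 × 35/8 × 482/244 = (27 × 35 × 482) / (8 × 244) = 455490/1952
≈ 233.35 days

233.35 days


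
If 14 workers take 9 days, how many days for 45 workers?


Inverse proportion: x × y = constant
k = 14 × 9 = 126
y₂ = k / 45 = 126 / 45
= 2.80

2.80


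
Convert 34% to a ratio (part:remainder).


34% means 34 parts out of 100; remainder = 66
Part : remainder = 34:66
GCD = 2
= 17:33

17:33


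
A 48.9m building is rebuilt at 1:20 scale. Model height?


Model size = real / scale
= 48.9 / 20
= 2.4450 m

2.4450 m


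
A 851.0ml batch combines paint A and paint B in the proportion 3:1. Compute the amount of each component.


Total parts = 3 + 1 = 4
paint A: 851.0 × 3/4 = 638.3ml
paint B: 851.0 × 1/4 = 212.8ml
= 638.3ml and 212.8ml

638.3ml and 212.8ml


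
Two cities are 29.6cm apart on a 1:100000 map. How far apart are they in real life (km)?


Real distance = map distance × scale
= 29.6cm × 100000
= 2960000 cm = 29600.0 m
= 29.600 km

29.600 km


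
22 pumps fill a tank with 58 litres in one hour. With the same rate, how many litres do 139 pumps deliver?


Direct proportion: y/x = constant
k = 58/22 ≈ 2.6364
y₂ = k × 139 = 58 × 139 / 22 = 8062/22
≈ 366.45

366.45


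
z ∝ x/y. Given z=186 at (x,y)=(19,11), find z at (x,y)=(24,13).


z = k·x/y
Solve for k using the known point: k = z·y/x = 186×11/19 = 2046/19 ≈ 107.6842
Now evaluate at x=24, y=13:
z = k × 24 / 13 = (2046 × 24) / (19 × 13) = 49104/247
≈ 198.8016

198.8016


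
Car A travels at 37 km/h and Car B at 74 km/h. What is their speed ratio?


Ratio = 37:74
GCD = 37
Simplified = 1:2
Time ratio (same distance) = 2:1
Speed ratio = 1:2

1:2


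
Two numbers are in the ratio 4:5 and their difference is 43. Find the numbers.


Let A = 4k, B = 5k.
5k - 4k = 43
1k = 43 → k = 43/1 = 43
A = 4×43 = 172, B = 5×43 = 215
= A = 172, B = 215

A = 172, B = 215


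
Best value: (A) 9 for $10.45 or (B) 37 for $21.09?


Deal A: $10.45/9 = $1.1611/unit
Deal B: $21.09/37 = $0.5700/unit
B is cheaper per unit
= Deal B

Deal B


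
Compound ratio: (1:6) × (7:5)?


Compound ratio = (1×7) : (6×5)
= 7:30
GCD = 1
= 7:30

7:30


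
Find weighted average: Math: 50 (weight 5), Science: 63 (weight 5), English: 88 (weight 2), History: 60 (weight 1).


Numerator = 50×5 + 63×5 + 88×2 + 60×1
= 250 + 315 + 176 + 60
= 801
Total weight = 13
Weighted avg = 801/13
= 61.62

61.62


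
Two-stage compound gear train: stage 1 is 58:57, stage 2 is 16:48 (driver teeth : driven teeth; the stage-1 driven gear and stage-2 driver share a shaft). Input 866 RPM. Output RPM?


Stage 1: RPM_B = RPM_A × t_A/t_B = 866 × 58/57 = 50228/57 ≈ 881.19
B and C share a shaft → RPM_C = RPM_B
Stage 2: RPM_D = RPM_C × t_C/t_D = RPM_A × (t_A×t_C)/(t_B×t_D)
Overall ratio = (58×16)/(57×48) = 928/2736
RPM_D = 866 × 928/2736 = 803648/2736
≈ 293.73 RPM

293.73 RPM


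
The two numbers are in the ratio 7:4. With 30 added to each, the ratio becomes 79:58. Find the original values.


Let A = 7k, B = 4k.
(7k + 30) / (4k + 30) = 79/58
Cross-multiply: 58(7k + 30) = 79(4k + 30)
406k + 1740 = 316k + 2370
406k - 316k = 2370 - 1740
90k = 630
k = 630/90 = 7
A = 7×7 = 49, B = 4×7 = 28
= A = 49, B = 28

A = 49, B = 28


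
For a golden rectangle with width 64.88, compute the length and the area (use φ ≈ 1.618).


φ = (1 + √5) / 2 ≈ 1.618
Length = width × φ = 64.88 × 1.618 = 104.97584
≈ 104.98
Area = width × length = 64.88 × 104.97584 = 6810.8324992 ≈ 6810.83
= Length: 104.98, Area: 6810.83

Length: 104.98, Area: 6810.83


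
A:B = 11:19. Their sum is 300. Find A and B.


Let A = 11k, B = 19k.
11k + 19k = 300
30k = 300 → k = 300/30 = 10
A = 11×10 = 110, B = 19×10 = 190
= A = 110, B = 190

A = 110, B = 190


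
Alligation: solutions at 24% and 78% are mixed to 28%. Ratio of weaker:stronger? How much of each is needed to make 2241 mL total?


Let x parts of 24% mix with y parts of 78%.
24x + 78y = 28(x + y)
24x + 78y = 28x + 28y
x(24 - 28) = y(28 - 78)
x/y = (78 - 28)/(28 - 24) = 50/4
Simplify: 25:2
Total parts = 27; one part = 2241/27 = 83.00 mL
24% solution: 25×83.00 = 2075.00 mL
78% solution: 2×83.00 = 166.00 mL
= ratio 25:2; 2075.00 mL and 166.00 mL

ratio 25:2; 2075.00 mL and 166.00 mL


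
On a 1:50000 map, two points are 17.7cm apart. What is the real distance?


Real distance = map distance × scale
= 17.7cm × 50000
= 885000 cm = 8850.0 m
= 8.850 km

8.850 km


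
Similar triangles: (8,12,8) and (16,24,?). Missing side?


Scale factor = 16/8 = 2
Missing side = 8 × 2
= 16.0

16.0


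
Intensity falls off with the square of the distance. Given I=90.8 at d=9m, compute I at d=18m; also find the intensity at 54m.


I₁d₁² = I₂d₂²
I at 18m = 90.8 × (9/18)² = 90.8 × 81/324 = 7354.8/324 = 22.7000
I at 54m = 90.8 × (9/54)² = 90.8 × 81/2916 = 7354.8/2916 ≈ 2.5222
= 22.7000 and 2.5222

22.7000 and 2.5222


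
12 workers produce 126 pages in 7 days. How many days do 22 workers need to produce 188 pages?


Days ∝ work / workers, so d₂ = d₁ × (m₁/m₂) × (w₂/w₁)
Workers factor (inverse): 12/22 ≈ 0.5455
Work factor (direct): 188/126 ≈ 1.4921
d₂ = 7 × 12/22 × 188/126 = (7 × 12 × 188) / (22 × 126) = 15792/2772
≈ 5.70 days

5.70 days


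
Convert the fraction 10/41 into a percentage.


Percentage = (part / whole) × 100
= (10 / 41) × 100
≈ 24.39%

24.39%


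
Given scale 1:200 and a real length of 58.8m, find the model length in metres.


Model size = real / scale
= 58.8 / 200
= 0.2940 m

0.2940 m


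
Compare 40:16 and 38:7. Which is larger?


40/16 = 2.5000
38/7 = 5.4286
2.5000 < 5.4286, so 40:16 is less
= 38:7

38:7


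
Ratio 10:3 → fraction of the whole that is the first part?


Total parts = 10 + 3 = 13
First part: 10/13 = 10/13
= 10/13

10/13


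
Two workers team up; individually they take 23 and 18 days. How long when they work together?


Rate of A = 1/23 per day
Rate of B = 1/18 per day
Combined rate = 1/23 + 1/18 = 41/414 ≈ 0.0990 per day
Days = 1 / combined rate = 414/41
≈ 10.10 days

10.10 days


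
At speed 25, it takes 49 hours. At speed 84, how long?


Inverse proportion: x × y = constant
k = 25 × 49 = 1225
y₂ = k / 84 = 1225 / 84
= 14.58

14.58


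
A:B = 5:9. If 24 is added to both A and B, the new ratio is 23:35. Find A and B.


Let A = 5k, B = 9k.
(5k + 24) / (9k + 24) = 23/35
Cross-multiply: 35(5k + 24) = 23(9k + 24)
175k + 840 = 207k + 552
175k - 207k = 552 - 840
-32k = -288
k = -288/-32 = 9
A = 5×9 = 45, B = 9×9 = 81
= A = 45, B = 81

A = 45, B = 81


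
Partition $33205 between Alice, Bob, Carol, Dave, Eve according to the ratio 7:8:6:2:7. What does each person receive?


Total parts = 7 + 8 + 6 + 2 + 7 = 30
Alice: 33205 × 7/30 = 7747.83
Bob: 33205 × 8/30 = 8854.67
Carol: 33205 × 6/30 = 6641.00
Dave: 33205 × 2/30 = 2213.67
Eve: 33205 × 7/30 = 7747.83
= Alice: $7747.83, Bob: $8854.67, Carol: $6641.00, Dave: $2213.67, Eve: $7747.83

Alice: $7747.83, Bob: $8854.67, Carol: $6641.00, Dave: $2213.67, Eve: $7747.83


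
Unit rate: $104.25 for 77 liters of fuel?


Unit rate = total / quantity
= 104.25 / 77
= $1.35 per unit

$1.35 per unit


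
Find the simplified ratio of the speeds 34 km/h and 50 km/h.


Ratio = 34:50
GCD = 2
Simplified = 17:25
Time ratio (same distance) = 25:17
Speed ratio = 17:25

17:25


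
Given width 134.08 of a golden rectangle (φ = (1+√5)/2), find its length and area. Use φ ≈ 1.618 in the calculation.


φ = (1 + √5) / 2 ≈ 1.618
Length = width × φ = 134.08 × 1.618 = 216.94144
≈ 216.94
Area = width × length = 134.08 × 216.94144 = 29087.5082752 ≈ 29087.51
= Length: 216.94, Area: 29087.51

Length: 216.94, Area: 29087.51


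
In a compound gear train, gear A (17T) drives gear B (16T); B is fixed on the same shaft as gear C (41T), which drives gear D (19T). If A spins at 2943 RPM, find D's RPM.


Stage 1: RPM_B = RPM_A × t_A/t_B = 2943 × 17/16 = 50031/16 ≈ 3126.94
B and C share a shaft → RPM_C = RPM_B
Stage 2: RPM_D = RPM_C × t_C/t_D = RPM_A × (t_A×t_C)/(t_B×t_D)
Overall ratio = (17×41)/(16×19) = 697/304
RPM_D = 2943 × 697/304 = 2051271/304
≈ 6747.60 RPM

6747.60 RPM


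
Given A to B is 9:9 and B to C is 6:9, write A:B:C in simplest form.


Match B: multiply A:B by 6 → 54:54
Multiply B:C by 9 → 54:81
Combined: 54:54:81
GCD = 27
= 2:2:3

2:2:3


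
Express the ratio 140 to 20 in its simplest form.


GCD(140, 20) = 20
140/20 : 20/20
= 7:1

7:1


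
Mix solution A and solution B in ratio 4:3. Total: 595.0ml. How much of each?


Total parts = 4 + 3 = 7
solution A: 595.0 × 4/7 = 340.0ml
solution B: 595.0 × 3/7 = 255.0ml
= 340.0ml and 255.0ml

340.0ml and 255.0ml


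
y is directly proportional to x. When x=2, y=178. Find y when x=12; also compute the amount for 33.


Direct proportion: y/x = constant
k = 178/2 = 89.0000
y at x=12: k × 12 = 178 × 12 / 2 = 2136/2 = 1068.00
y at x=33: k × 33 = 178 × 33 / 2 = 5874/2 = 2937.00
= 1068.00 and 2937.00

1068.00 and 2937.00
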